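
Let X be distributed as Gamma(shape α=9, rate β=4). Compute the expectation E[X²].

Using the identity E[X²] = Var(X) + (E[X])²:
E[X] = \frac{9}{4}
Var(X) = \frac{9}{16}
E[X²] = \frac{9}{16} + (\frac{9}{4})²
= \frac{45}{8}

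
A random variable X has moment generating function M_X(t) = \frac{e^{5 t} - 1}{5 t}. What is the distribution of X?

The MGF M(t) = \frac{e^{5 t} - 1}{5 t} is the standard form for the Uniform distribution.
Comparing with the known MGF formula identifies: Uniform(0, 5)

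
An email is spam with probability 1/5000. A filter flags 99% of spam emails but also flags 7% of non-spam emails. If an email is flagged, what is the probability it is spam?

Let D = the rare event, + = positive/flagged.
P(D) = 1/5000
P(+|D) = 99/100
P(+|D') = 7/100
P(+) = P(+|D)P(D) + P(+|D')P(D')
     = \frac{99}{100} × \frac{1}{5000} + \frac{7}{100} × \frac{4999}{5000}
     = \frac{8773}{125000}
P(D|+) = P(+|D)P(D)/P(+) = \frac{99}{35092}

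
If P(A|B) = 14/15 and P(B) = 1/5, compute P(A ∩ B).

By definition, P(A|B) = P(A ∩ B) / P(B)
So P(A ∩ B) = P(A|B) × P(B)
= 14/15 × 1/5
= 14/75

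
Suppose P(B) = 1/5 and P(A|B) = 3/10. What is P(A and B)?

By definition, P(A|B) = P(A ∩ B) / P(B)
So P(A ∩ B) = P(A|B) × P(B)
= 3/10 × 1/5
= 3/50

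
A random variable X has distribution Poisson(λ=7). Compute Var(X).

For X ~ Poisson(λ=7):
Var(X) = 7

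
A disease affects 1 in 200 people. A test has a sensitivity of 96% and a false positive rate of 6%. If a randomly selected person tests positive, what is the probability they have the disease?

Let D = the rare event, + = positive/flagged.
P(D) = 1/200
P(+|D) = 96/100 = 24/25
P(+|D') = 6/100 = 3/50
P(+) = P(+|D)P(D) + P(+|D')P(D')
     = \frac{24}{25} × \frac{1}{200} + \frac{3}{50} × \frac{199}{200}
     = \frac{129}{2000}
P(D|+) = P(+|D)P(D)/P(+) = \frac{16}{215}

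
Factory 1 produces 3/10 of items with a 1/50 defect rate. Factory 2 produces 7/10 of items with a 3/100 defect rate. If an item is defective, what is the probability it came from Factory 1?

Using Bayes' theorem:
P(F1) = 3/10, P(D|F1) = 1/50
P(F2) = 7/10, P(D|F2) = 3/100
P(D) = P(D|F1)P(F1) + P(D|F2)P(F2)
     = \frac{27}{1000}
P(F1|D) = P(D|F1)P(F1) / P(D)
= \frac{2}{9}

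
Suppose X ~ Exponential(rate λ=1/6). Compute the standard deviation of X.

For X ~ Exponential(rate λ=1/6):
Var(X) = 36
SD(X) = √(Var(X)) = √(36) = 6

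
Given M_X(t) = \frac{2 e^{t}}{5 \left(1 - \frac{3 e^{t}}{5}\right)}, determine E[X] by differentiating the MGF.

To find E[X], compute M^(1)(0):
M^(1)(t) = \frac{2 e^{t}}{5 \left(1 - \frac{3 e^{t}}{5}\right)} + \frac{6 e^{2 t}}{25 \left(1 - \frac{3 e^{t}}{5}\right)^{2}}
M^(1)(0) = \frac{5}{2}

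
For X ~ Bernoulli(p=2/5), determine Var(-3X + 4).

For X ~ Bernoulli(p=2/5):
Var(X) = \frac{6}{25}
Var(-3X + 4) = (-3)² × Var(X) = 9 × \frac{6}{25} = \frac{54}{25}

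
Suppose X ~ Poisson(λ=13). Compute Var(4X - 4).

For X ~ Poisson(λ=13):
Var(X) = 13
Var(4X - 4) = (4)² × Var(X) = 16 × 13 = 208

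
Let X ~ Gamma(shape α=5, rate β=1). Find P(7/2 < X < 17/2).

P(7/2 < X < 17/2) = ∫_{7/2}^{17/2} f(x) dx
where f(x) = \frac{x^{4} e^{- x}}{24}
= \frac{5 \left(-28069 + 1845 e^{5}\right)}{384 e^{\frac{17}{2}}}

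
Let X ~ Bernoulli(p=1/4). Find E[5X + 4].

For X ~ Bernoulli(p=1/4):
E[X] = \frac{1}{4}
E[5X + 4] = 5 × E[X] + 4 = \frac{21}{4}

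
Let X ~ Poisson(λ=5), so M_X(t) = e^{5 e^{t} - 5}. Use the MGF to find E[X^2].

To find E[X^2], compute M^(2)(0):
M^(1)(t) = 5 e^{t} e^{5 e^{t} - 5}
M^(2)(t) = 25 e^{2 t} e^{5 e^{t} - 5} + 5 e^{t} e^{5 e^{t} - 5}
M^(2)(0) = 30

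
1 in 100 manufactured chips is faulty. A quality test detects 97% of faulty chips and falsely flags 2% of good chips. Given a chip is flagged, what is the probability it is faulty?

Let D = the rare event, + = positive/flagged.
P(D) = 1/100
P(+|D) = 97/100
P(+|D') = 2/100 = 1/50
P(+) = P(+|D)P(D) + P(+|D')P(D')
     = \frac{97}{100} × \frac{1}{100} + \frac{1}{50} × \frac{99}{100}
     = \frac{59}{2000}
P(D|+) = P(+|D)P(D)/P(+) = \frac{97}{295}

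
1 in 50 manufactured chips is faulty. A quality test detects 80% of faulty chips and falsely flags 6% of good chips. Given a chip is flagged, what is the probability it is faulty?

Let D = the rare event, + = positive/flagged.
P(D) = 1/50
P(+|D) = 80/100 = 4/5
P(+|D') = 6/100 = 3/50
P(+) = P(+|D)P(D) + P(+|D')P(D')
     = \frac{4}{5} × \frac{1}{50} + \frac{3}{50} × \frac{49}{50}
     = \frac{187}{2500}
P(D|+) = P(+|D)P(D)/P(+) = \frac{40}{187}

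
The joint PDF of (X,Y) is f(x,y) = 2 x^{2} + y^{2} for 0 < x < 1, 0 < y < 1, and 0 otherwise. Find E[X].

E[X] = ∫_0^1 ∫_0^1 x × f(x,y) dy dx
= ∫_0^1 ∫_0^1 x × (2 x^{2} + y^{2}) dy dx
= \frac{2}{3}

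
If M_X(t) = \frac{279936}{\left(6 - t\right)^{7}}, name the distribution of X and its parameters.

The MGF M(t) = \frac{279936}{\left(6 - t\right)^{7}} is the standard form for the Gamma distribution.
Comparing with the known MGF formula identifies: Gamma(shape α=7, rate β=6)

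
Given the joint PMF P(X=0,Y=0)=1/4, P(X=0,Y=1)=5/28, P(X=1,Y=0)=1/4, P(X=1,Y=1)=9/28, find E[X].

First find marginal of X:
P(X=0) = 3/7
P(X=1) = 4/7
E[X] = 0 × 3/7 + 1 × 4/7 = 4/7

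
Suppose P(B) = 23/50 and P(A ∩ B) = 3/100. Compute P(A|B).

P(A|B) = P(A ∩ B) / P(B)
= (3/100) / (23/50)
= 3/46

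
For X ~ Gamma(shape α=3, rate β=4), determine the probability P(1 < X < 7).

P(1 < X < 7) = ∫_{1}^{7} f(x) dx
where f(x) = 32 x^{2} e^{- 4 x}
= \frac{-421 + 13 e^{24}}{e^{28}}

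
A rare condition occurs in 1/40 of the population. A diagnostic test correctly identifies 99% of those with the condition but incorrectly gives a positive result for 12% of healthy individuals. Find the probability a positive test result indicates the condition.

Let D = the rare event, + = positive/flagged.
P(D) = 1/40
P(+|D) = 99/100
P(+|D') = 12/100 = 3/25
P(+) = P(+|D)P(D) + P(+|D')P(D')
     = \frac{99}{100} × \frac{1}{40} + \frac{3}{25} × \frac{39}{40}
     = \frac{567}{4000}
P(D|+) = P(+|D)P(D)/P(+) = \frac{11}{63}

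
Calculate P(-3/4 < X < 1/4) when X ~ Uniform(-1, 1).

P(-3/4 < X < 1/4) = ∫_{-3/4}^{1/4} f(x) dx
where f(x) = \frac{1}{2}
= \frac{1}{2}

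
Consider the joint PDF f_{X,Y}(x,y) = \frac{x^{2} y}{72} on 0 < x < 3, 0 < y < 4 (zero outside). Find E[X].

f_X(x) = ∫_0^4 \frac{x^{2} y}{72} dy = \frac{x^{2}}{9}
E[X] = ∫_0^3 x × (\frac{x^{2}}{9}) dx = \frac{9}{4}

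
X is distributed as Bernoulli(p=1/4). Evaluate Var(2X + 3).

For X ~ Bernoulli(p=1/4):
Var(X) = \frac{3}{16}
Var(2X + 3) = (2)² × Var(X) = 4 × \frac{3}{16} = \frac{3}{4}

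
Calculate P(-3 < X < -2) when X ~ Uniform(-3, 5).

P(-3 < X < -2) = ∫_{-3}^{-2} f(x) dx
where f(x) = \frac{1}{8}
= \frac{1}{8}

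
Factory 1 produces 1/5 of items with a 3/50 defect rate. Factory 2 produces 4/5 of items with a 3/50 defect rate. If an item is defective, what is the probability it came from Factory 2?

Using Bayes' theorem:
P(F1) = 1/5, P(D|F1) = 3/50
P(F2) = 4/5, P(D|F2) = 3/50
P(D) = P(D|F1)P(F1) + P(D|F2)P(F2)
     = \frac{3}{50}
P(F2|D) = P(D|F2)P(F2) / P(D)
= \frac{4}{5}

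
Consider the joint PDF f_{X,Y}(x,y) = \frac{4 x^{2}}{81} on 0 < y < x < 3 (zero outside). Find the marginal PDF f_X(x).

f_X(x) = ∫_0^x \frac{4 x^{2}}{81} dy = \frac{4 x^{3}}{81}
for 0 < x < 3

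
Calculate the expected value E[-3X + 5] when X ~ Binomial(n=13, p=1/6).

For X ~ Binomial(n=13, p=1/6):
E[X] = \frac{13}{6}
E[-3X + 5] = -3 × E[X] + 5 = - \frac{3}{2}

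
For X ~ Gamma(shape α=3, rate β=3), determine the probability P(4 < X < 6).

P(4 < X < 6) = ∫_{4}^{6} f(x) dx
where f(x) = \frac{27 x^{2} e^{- 3 x}}{2}
= \frac{-181 + 85 e^{6}}{e^{18}}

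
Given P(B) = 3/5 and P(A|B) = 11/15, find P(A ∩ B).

By definition, P(A|B) = P(A ∩ B) / P(B)
So P(A ∩ B) = P(A|B) × P(B)
= 11/15 × 3/5
= 11/25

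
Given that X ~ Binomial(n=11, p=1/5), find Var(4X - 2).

For X ~ Binomial(n=11, p=1/5):
Var(X) = \frac{44}{25}
Var(4X - 2) = (4)² × Var(X) = 16 × \frac{44}{25} = \frac{704}{25}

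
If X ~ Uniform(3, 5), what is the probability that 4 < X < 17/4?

P(4 < X < 17/4) = ∫_{4}^{17/4} f(x) dx
where f(x) = \frac{1}{2}
= \frac{1}{8}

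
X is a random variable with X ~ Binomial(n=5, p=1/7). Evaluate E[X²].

Using the identity E[X²] = Var(X) + (E[X])²:
E[X] = \frac{5}{7}
Var(X) = \frac{30}{49}
E[X²] = \frac{30}{49} + (\frac{5}{7})²
= \frac{55}{49}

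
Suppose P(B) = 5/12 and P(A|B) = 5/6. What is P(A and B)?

By definition, P(A|B) = P(A ∩ B) / P(B)
So P(A ∩ B) = P(A|B) × P(B)
= 5/6 × 5/12
= 25/72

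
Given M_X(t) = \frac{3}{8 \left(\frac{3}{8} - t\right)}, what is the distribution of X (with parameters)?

The MGF M(t) = \frac{3}{8 \left(\frac{3}{8} - t\right)} is the standard form for the Exponential distribution.
Comparing with the known MGF formula identifies: Exponential(rate λ=3/8)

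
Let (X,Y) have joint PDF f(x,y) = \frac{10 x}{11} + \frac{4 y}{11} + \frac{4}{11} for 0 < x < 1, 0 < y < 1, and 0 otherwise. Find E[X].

E[X] = ∫_0^1 ∫_0^1 x × f(x,y) dy dx
= ∫_0^1 ∫_0^1 x × (\frac{10 x}{11} + \frac{4 y}{11} + \frac{4}{11}) dy dx
= \frac{19}{33}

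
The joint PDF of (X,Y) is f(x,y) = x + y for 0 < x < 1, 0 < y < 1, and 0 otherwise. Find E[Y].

E[Y] = ∫_0^1 ∫_0^1 y × f(x,y) dx dy
= \frac{7}{12}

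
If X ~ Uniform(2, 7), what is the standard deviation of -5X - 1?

For X ~ Uniform(2, 7):
Var(X) = \frac{25}{12}
SD(X) = √(Var(X)) = √(\frac{25}{12}) = \frac{5 \sqrt{3}}{6}
SD(-5X - 1) = |-5| × SD(X) = 5 × \frac{5 \sqrt{3}}{6} = \frac{25 \sqrt{3}}{6}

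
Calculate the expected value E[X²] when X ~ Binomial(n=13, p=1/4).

Using the identity E[X²] = Var(X) + (E[X])²:
E[X] = \frac{13}{4}
Var(X) = \frac{39}{16}
E[X²] = \frac{39}{16} + (\frac{13}{4})²
= 13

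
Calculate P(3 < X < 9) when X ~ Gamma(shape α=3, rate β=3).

P(3 < X < 9) = ∫_{3}^{9} f(x) dx
where f(x) = \frac{27 x^{2} e^{- 3 x}}{2}
= \frac{-785 + 101 e^{18}}{2 e^{27}}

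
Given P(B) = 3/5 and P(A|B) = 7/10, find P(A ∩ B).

By definition, P(A|B) = P(A ∩ B) / P(B)
So P(A ∩ B) = P(A|B) × P(B)
= 7/10 × 3/5
= 21/50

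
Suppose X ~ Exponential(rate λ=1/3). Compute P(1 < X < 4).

P(1 < X < 4) = ∫_{1}^{4} f(x) dx
where f(x) = \frac{e^{- \frac{x}{3}}}{3}
= - \frac{1 - e}{e^{\frac{4}{3}}}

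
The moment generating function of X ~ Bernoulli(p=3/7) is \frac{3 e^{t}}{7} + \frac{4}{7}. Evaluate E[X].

To find E[X], compute M^(1)(0):
M^(1)(t) = \frac{3 e^{t}}{7}
M^(1)(0) = \frac{3}{7}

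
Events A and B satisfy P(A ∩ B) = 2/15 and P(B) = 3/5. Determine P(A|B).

P(A|B) = P(A ∩ B) / P(B)
= (2/15) / (3/5)
= 2/9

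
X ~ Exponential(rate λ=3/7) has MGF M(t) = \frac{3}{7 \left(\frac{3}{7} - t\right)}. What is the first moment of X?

To find E[X], compute M^(1)(0):
M^(1)(t) = \frac{3}{7 \left(\frac{3}{7} - t\right)^{2}}
M^(1)(0) = \frac{7}{3}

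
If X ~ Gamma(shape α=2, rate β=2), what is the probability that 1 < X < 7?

P(1 < X < 7) = ∫_{1}^{7} f(x) dx
where f(x) = 4 x e^{- 2 x}
= \frac{3 \left(-5 + e^{12}\right)}{e^{14}}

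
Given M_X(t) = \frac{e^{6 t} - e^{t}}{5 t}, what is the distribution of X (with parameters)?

The MGF M(t) = \frac{e^{6 t} - e^{t}}{5 t} is the standard form for the Uniform distribution.
Comparing with the known MGF formula identifies: Uniform(1, 6)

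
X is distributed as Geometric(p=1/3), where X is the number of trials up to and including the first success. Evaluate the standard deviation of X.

For X ~ Geometric(p=1/3), where X is the number of trials up to and including the first success:
Var(X) = 6
SD(X) = √(Var(X)) = √(6) = \sqrt{6}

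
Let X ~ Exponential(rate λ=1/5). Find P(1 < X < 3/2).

P(1 < X < 3/2) = ∫_{1}^{3/2} f(x) dx
where f(x) = \frac{e^{- \frac{x}{5}}}{5}
= - \frac{1}{e^{\frac{3}{10}}} + e^{- \frac{1}{5}}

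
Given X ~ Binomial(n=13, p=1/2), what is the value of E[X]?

For X ~ Binomial(n=13, p=1/2), the expected value is:
E[X] = \frac{13}{2}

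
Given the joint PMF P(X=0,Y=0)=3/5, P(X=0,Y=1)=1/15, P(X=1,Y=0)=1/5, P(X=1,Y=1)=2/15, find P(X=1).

P(X=1) = P(X=1,Y=0) + P(X=1,Y=1)
= 1/5 + 2/15
= 1/3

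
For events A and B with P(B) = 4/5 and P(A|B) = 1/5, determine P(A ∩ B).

By definition, P(A|B) = P(A ∩ B) / P(B)
So P(A ∩ B) = P(A|B) × P(B)
= 1/5 × 4/5
= 4/25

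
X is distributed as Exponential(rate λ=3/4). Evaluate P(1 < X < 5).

P(1 < X < 5) = ∫_{1}^{5} f(x) dx
where f(x) = \frac{3 e^{- \frac{3 x}{4}}}{4}
= - \frac{1 - e^{3}}{e^{\frac{15}{4}}}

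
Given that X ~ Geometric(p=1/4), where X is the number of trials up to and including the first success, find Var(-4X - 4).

For X ~ Geometric(p=1/4), where X is the number of trials up to and including the first success:
Var(X) = 12
Var(-4X - 4) = (-4)² × Var(X) = 16 × 12 = 192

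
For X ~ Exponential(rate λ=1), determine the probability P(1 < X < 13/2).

P(1 < X < 13/2) = ∫_{1}^{13/2} f(x) dx
where f(x) = e^{- x}
= - \frac{1}{e^{\frac{13}{2}}} + e^{-1}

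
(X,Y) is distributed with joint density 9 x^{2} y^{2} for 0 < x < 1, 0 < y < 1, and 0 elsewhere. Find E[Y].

E[Y] = ∫_0^1 ∫_0^1 y × f(x,y) dx dy
= \frac{3}{4}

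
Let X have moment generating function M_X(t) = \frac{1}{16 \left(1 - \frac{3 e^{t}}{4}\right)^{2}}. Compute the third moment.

To find E[X^3], compute M^(3)(0):
M^(1)(t) = \frac{3 e^{t}}{32 \left(1 - \frac{3 e^{t}}{4}\right)^{3}}
M^(2)(t) = \frac{3 e^{t}}{32 \left(1 - \frac{3 e^{t}}{4}\right)^{3}} + \frac{27 e^{2 t}}{128 \left(1 - \frac{3 e^{t}}{4}\right)^{4}}
M^(3)(t) = \frac{3 e^{t}}{32 \left(1 - \frac{3 e^{t}}{4}\right)^{3}} + \frac{81 e^{2 t}}{128 \left(1 - \frac{3 e^{t}}{4}\right)^{4}} + \frac{81 e^{3 t}}{128 \left(1 - \frac{3 e^{t}}{4}\right)^{5}}
M^(3)(0) = 816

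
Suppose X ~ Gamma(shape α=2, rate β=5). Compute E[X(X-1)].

E[X(X-1)] = E[X² - X] = E[X²] - E[X]
E[X] = \frac{2}{5}
E[X²] = Var(X) + (E[X])² = \frac{2}{25} + (\frac{2}{5})² = \frac{6}{25}
E[X(X-1)] = \frac{6}{25} - \frac{2}{5} = - \frac{4}{25}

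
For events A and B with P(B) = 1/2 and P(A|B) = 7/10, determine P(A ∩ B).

By definition, P(A|B) = P(A ∩ B) / P(B)
So P(A ∩ B) = P(A|B) × P(B)
= 7/10 × 1/2
= 7/20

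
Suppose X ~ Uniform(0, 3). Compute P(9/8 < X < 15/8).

P(9/8 < X < 15/8) = ∫_{9/8}^{15/8} f(x) dx
where f(x) = \frac{1}{3}
= \frac{1}{4}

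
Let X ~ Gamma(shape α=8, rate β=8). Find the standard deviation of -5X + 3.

For X ~ Gamma(shape α=8, rate β=8):
Var(X) = \frac{1}{8}
SD(X) = √(Var(X)) = √(\frac{1}{8}) = \frac{\sqrt{2}}{4}
SD(-5X + 3) = |-5| × SD(X) = 5 × \frac{\sqrt{2}}{4} = \frac{5 \sqrt{2}}{4}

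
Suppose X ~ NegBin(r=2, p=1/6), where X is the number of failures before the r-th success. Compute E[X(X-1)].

E[X(X-1)] = E[X² - X] = E[X²] - E[X]
E[X] = 10
E[X²] = Var(X) + (E[X])² = 60 + (10)² = 160
E[X(X-1)] = 160 - 10 = 150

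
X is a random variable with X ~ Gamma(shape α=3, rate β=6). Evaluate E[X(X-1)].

E[X(X-1)] = E[X² - X] = E[X²] - E[X]
E[X] = \frac{1}{2}
E[X²] = Var(X) + (E[X])² = \frac{1}{12} + (\frac{1}{2})² = \frac{1}{3}
E[X(X-1)] = \frac{1}{3} - \frac{1}{2} = - \frac{1}{6}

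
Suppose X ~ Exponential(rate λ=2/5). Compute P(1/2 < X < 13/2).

P(1/2 < X < 13/2) = ∫_{1/2}^{13/2} f(x) dx
where f(x) = \frac{2 e^{- \frac{2 x}{5}}}{5}
= - \frac{1 - e^{\frac{12}{5}}}{e^{\frac{13}{5}}}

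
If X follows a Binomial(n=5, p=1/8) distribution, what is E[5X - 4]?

For X ~ Binomial(n=5, p=1/8):
E[X] = \frac{5}{8}
E[5X - 4] = 5 × E[X] - 4 = - \frac{7}{8}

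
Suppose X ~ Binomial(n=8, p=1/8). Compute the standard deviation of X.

For X ~ Binomial(n=8, p=1/8):
Var(X) = \frac{7}{8}
SD(X) = √(Var(X)) = √(\frac{7}{8}) = \frac{\sqrt{14}}{4}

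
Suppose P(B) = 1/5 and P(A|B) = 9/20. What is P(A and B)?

By definition, P(A|B) = P(A ∩ B) / P(B)
So P(A ∩ B) = P(A|B) × P(B)
= 9/20 × 1/5
= 9/100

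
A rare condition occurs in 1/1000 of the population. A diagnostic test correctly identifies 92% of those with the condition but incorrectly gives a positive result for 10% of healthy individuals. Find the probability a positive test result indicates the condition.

Let D = the rare event, + = positive/flagged.
P(D) = 1/1000
P(+|D) = 92/100 = 23/25
P(+|D') = 10/100 = 1/10
P(+) = P(+|D)P(D) + P(+|D')P(D')
     = \frac{23}{25} × \frac{1}{1000} + \frac{1}{10} × \frac{999}{1000}
     = \frac{5041}{50000}
P(D|+) = P(+|D)P(D)/P(+) = \frac{46}{5041}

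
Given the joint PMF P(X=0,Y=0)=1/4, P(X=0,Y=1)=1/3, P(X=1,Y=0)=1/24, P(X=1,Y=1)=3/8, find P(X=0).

P(X=0) = P(X=0,Y=0) + P(X=0,Y=1)
= 1/4 + 1/3
= 7/12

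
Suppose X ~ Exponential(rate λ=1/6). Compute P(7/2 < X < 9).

P(7/2 < X < 9) = ∫_{7/2}^{9} f(x) dx
where f(x) = \frac{e^{- \frac{x}{6}}}{6}
= - \frac{1}{e^{\frac{3}{2}}} + e^{- \frac{7}{12}}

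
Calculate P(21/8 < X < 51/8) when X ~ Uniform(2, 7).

P(21/8 < X < 51/8) = ∫_{21/8}^{51/8} f(x) dx
where f(x) = \frac{1}{5}
= \frac{3}{4}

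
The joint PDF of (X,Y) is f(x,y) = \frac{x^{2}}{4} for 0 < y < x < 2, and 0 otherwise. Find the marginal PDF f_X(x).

f_X(x) = ∫_0^x \frac{x^{2}}{4} dy = \frac{x^{3}}{4}
for 0 < x < 2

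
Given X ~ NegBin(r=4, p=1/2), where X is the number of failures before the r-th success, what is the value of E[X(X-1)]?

E[X(X-1)] = E[X² - X] = E[X²] - E[X]
E[X] = 4
E[X²] = Var(X) + (E[X])² = 8 + (4)² = 24
E[X(X-1)] = 24 - 4 = 20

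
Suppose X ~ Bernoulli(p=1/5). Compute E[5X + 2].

For X ~ Bernoulli(p=1/5):
E[X] = \frac{1}{5}
E[5X + 2] = 5 × E[X] + 2 = 3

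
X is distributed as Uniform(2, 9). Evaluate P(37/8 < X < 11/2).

P(37/8 < X < 11/2) = ∫_{37/8}^{11/2} f(x) dx
where f(x) = \frac{1}{7}
= \frac{1}{8}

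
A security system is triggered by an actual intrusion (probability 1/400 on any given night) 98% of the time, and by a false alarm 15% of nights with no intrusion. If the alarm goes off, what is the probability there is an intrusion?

Let D = the rare event, + = positive/flagged.
P(D) = 1/400
P(+|D) = 98/100 = 49/50
P(+|D') = 15/100 = 3/20
P(+) = P(+|D)P(D) + P(+|D')P(D')
     = \frac{49}{50} × \frac{1}{400} + \frac{3}{20} × \frac{399}{400}
     = \frac{6083}{40000}
P(D|+) = P(+|D)P(D)/P(+) = \frac{14}{869}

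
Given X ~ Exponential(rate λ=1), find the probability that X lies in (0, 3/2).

P(0 < X < 3/2) = ∫_{0}^{3/2} f(x) dx
where f(x) = e^{- x}
= 1 - e^{- \frac{3}{2}}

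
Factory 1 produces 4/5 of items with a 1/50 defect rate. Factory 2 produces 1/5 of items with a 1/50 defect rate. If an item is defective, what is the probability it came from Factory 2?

Using Bayes' theorem:
P(F1) = 4/5, P(D|F1) = 1/50
P(F2) = 1/5, P(D|F2) = 1/50
P(D) = P(D|F1)P(F1) + P(D|F2)P(F2)
     = \frac{1}{50}
P(F2|D) = P(D|F2)P(F2) / P(D)
= \frac{1}{5}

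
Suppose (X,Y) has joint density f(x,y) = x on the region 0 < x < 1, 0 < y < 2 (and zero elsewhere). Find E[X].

f_X(x) = ∫_0^2 x dy = 2 x
E[X] = ∫_0^1 x × (2 x) dx = \frac{2}{3}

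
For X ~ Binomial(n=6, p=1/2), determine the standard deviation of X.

For X ~ Binomial(n=6, p=1/2):
Var(X) = \frac{3}{2}
SD(X) = √(Var(X)) = √(\frac{3}{2}) = \frac{\sqrt{6}}{2}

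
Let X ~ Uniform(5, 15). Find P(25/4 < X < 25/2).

P(25/4 < X < 25/2) = ∫_{25/4}^{25/2} f(x) dx
where f(x) = \frac{1}{10}
= \frac{5}{8}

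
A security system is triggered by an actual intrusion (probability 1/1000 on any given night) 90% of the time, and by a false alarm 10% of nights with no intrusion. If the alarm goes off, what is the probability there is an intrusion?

Let D = the rare event, + = positive/flagged.
P(D) = 1/1000
P(+|D) = 90/100 = 9/10
P(+|D') = 10/100 = 1/10
P(+) = P(+|D)P(D) + P(+|D')P(D')
     = \frac{9}{10} × \frac{1}{1000} + \frac{1}{10} × \frac{999}{1000}
     = \frac{63}{625}
P(D|+) = P(+|D)P(D)/P(+) = \frac{1}{112}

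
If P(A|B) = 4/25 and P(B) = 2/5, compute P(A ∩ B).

By definition, P(A|B) = P(A ∩ B) / P(B)
So P(A ∩ B) = P(A|B) × P(B)
= 4/25 × 2/5
= 8/125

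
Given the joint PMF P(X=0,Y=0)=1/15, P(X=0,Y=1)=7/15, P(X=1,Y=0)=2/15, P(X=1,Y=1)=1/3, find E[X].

First find marginal of X:
P(X=0) = 8/15
P(X=1) = 7/15
E[X] = 0 × 8/15 + 1 × 7/15 = 7/15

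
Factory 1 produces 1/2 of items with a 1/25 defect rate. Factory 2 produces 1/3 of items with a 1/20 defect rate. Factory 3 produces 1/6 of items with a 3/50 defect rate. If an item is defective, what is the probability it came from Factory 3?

Using Bayes' theorem:
P(F1) = 1/2, P(D|F1) = 1/25
P(F2) = 1/3, P(D|F2) = 1/20
P(F3) = 1/6, P(D|F3) = 3/50
P(D) = P(D|F1)P(F1) + P(D|F2)P(F2) + P(D|F3)P(F3)
     = \frac{7}{150}
P(F3|D) = P(D|F3)P(F3) / P(D)
= \frac{3}{14}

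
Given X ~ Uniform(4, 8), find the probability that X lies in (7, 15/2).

P(7 < X < 15/2) = ∫_{7}^{15/2} f(x) dx
where f(x) = \frac{1}{4}
= \frac{1}{8}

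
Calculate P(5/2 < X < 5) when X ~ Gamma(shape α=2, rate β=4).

P(5/2 < X < 5) = ∫_{5/2}^{5} f(x) dx
where f(x) = 16 x e^{- 4 x}
= \frac{-21 + 11 e^{10}}{e^{20}}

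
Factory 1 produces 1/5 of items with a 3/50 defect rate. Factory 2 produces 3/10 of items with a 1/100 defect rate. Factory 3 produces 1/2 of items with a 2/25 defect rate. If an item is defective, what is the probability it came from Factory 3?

Using Bayes' theorem:
P(F1) = 1/5, P(D|F1) = 3/50
P(F2) = 3/10, P(D|F2) = 1/100
P(F3) = 1/2, P(D|F3) = 2/25
P(D) = P(D|F1)P(F1) + P(D|F2)P(F2) + P(D|F3)P(F3)
     = \frac{11}{200}
P(F3|D) = P(D|F3)P(F3) / P(D)
= \frac{8}{11}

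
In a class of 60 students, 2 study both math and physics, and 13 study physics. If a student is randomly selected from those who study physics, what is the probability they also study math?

P(A ∩ B) = 2/60 = 1/30
P(B) = 13/60
P(A|B) = P(A ∩ B) / P(B) = (1/30) / (13/60) = 2/13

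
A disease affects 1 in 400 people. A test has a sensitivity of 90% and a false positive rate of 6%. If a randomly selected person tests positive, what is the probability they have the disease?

Let D = the rare event, + = positive/flagged.
P(D) = 1/400
P(+|D) = 90/100 = 9/10
P(+|D') = 6/100 = 3/50
P(+) = P(+|D)P(D) + P(+|D')P(D')
     = \frac{9}{10} × \frac{1}{400} + \frac{3}{50} × \frac{399}{400}
     = \frac{621}{10000}
P(D|+) = P(+|D)P(D)/P(+) = \frac{5}{138}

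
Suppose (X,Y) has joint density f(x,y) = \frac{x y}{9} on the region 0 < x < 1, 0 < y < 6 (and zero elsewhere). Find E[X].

f_X(x) = ∫_0^6 \frac{x y}{9} dy = 2 x
E[X] = ∫_0^1 x × (2 x) dx = \frac{2}{3}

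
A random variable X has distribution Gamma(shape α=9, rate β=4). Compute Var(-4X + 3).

For X ~ Gamma(shape α=9, rate β=4):
Var(X) = \frac{9}{16}
Var(-4X + 3) = (-4)² × Var(X) = 16 × \frac{9}{16} = 9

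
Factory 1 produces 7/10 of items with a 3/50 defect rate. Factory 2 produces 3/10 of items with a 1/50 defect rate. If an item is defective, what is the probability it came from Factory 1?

Using Bayes' theorem:
P(F1) = 7/10, P(D|F1) = 3/50
P(F2) = 3/10, P(D|F2) = 1/50
P(D) = P(D|F1)P(F1) + P(D|F2)P(F2)
     = \frac{6}{125}
P(F1|D) = P(D|F1)P(F1) / P(D)
= \frac{7}{8}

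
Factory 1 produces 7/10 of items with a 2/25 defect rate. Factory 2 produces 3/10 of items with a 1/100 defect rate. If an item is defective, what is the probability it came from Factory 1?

Using Bayes' theorem:
P(F1) = 7/10, P(D|F1) = 2/25
P(F2) = 3/10, P(D|F2) = 1/100
P(D) = P(D|F1)P(F1) + P(D|F2)P(F2)
     = \frac{59}{1000}
P(F1|D) = P(D|F1)P(F1) / P(D)
= \frac{56}{59}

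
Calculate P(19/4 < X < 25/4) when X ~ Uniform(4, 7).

P(19/4 < X < 25/4) = ∫_{19/4}^{25/4} f(x) dx
where f(x) = \frac{1}{3}
= \frac{1}{2}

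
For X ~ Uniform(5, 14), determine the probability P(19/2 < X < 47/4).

P(19/2 < X < 47/4) = ∫_{19/2}^{47/4} f(x) dx
where f(x) = \frac{1}{9}
= \frac{1}{4}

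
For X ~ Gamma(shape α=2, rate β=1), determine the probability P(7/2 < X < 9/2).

P(7/2 < X < 9/2) = ∫_{7/2}^{9/2} f(x) dx
where f(x) = x e^{- x}
= \frac{-11 + 9 e}{2 e^{\frac{9}{2}}}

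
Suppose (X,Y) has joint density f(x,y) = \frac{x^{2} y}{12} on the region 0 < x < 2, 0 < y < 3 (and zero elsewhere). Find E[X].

f_X(x) = ∫_0^3 \frac{x^{2} y}{12} dy = \frac{3 x^{2}}{8}
E[X] = ∫_0^2 x × (\frac{3 x^{2}}{8}) dx = \frac{3}{2}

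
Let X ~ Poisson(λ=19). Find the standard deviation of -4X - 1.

For X ~ Poisson(λ=19):
Var(X) = 19
SD(X) = √(Var(X)) = √(19) = \sqrt{19}
SD(-4X - 1) = |-4| × SD(X) = 4 × \sqrt{19} = 4 \sqrt{19}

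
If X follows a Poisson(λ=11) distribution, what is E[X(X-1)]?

E[X(X-1)] = E[X² - X] = E[X²] - E[X]
E[X] = 11
E[X²] = Var(X) + (E[X])² = 11 + (11)² = 132
E[X(X-1)] = 132 - 11 = 121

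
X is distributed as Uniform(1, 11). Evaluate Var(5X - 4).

For X ~ Uniform(1, 11):
Var(X) = \frac{25}{3}
Var(5X - 4) = (5)² × Var(X) = 25 × \frac{25}{3} = \frac{625}{3}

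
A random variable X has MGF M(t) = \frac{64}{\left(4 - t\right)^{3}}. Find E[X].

To find E[X], compute M^(1)(0):
M^(1)(t) = \frac{192}{\left(4 - t\right)^{4}}
M^(1)(0) = \frac{3}{4}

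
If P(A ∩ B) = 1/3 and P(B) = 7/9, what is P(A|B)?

P(A|B) = P(A ∩ B) / P(B)
= (1/3) / (7/9)
= 3/7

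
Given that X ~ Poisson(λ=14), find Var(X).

For X ~ Poisson(λ=14):
Var(X) = 14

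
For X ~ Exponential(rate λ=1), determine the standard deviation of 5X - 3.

For X ~ Exponential(rate λ=1):
Var(X) = 1
SD(X) = √(Var(X)) = √(1) = 1
SD(5X - 3) = |5| × SD(X) = 5 × 1 = 5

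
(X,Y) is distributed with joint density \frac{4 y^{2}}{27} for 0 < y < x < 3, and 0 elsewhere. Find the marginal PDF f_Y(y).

f_Y(y) = ∫_y^3 \frac{4 y^{2}}{27} dx = \frac{4 y^{2} \left(3 - y\right)}{27}
for 0 < y < 3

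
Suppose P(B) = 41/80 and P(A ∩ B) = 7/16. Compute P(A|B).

P(A|B) = P(A ∩ B) / P(B)
= (7/16) / (41/80)
= 35/41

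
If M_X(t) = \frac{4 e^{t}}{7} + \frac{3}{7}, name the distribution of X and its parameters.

The MGF M(t) = \frac{4 e^{t}}{7} + \frac{3}{7} is the standard form for the Bernoulli distribution.
Comparing with the known MGF formula identifies: Bernoulli(p=4/7)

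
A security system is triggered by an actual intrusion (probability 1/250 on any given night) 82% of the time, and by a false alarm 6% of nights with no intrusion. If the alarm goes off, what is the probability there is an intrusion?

Let D = the rare event, + = positive/flagged.
P(D) = 1/250
P(+|D) = 82/100 = 41/50
P(+|D') = 6/100 = 3/50
P(+) = P(+|D)P(D) + P(+|D')P(D')
     = \frac{41}{50} × \frac{1}{250} + \frac{3}{50} × \frac{249}{250}
     = \frac{197}{3125}
P(D|+) = P(+|D)P(D)/P(+) = \frac{41}{788}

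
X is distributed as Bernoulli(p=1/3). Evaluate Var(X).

For X ~ Bernoulli(p=1/3):
Var(X) = \frac{2}{9}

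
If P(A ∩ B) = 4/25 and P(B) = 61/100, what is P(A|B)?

P(A|B) = P(A ∩ B) / P(B)
= (4/25) / (61/100)
= 16/61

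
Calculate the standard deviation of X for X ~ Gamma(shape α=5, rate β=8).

For X ~ Gamma(shape α=5, rate β=8):
Var(X) = \frac{5}{64}
SD(X) = √(Var(X)) = √(\frac{5}{64}) = \frac{\sqrt{5}}{8}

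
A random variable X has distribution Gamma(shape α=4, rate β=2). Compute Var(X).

For X ~ Gamma(shape α=4, rate β=2):
Var(X) = 1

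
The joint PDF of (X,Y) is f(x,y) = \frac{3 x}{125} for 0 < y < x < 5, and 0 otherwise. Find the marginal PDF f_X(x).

f_X(x) = ∫_0^x \frac{3 x}{125} dy = \frac{3 x^{2}}{125}
for 0 < x < 5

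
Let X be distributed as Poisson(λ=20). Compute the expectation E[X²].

Using the identity E[X²] = Var(X) + (E[X])²:
E[X] = 20
Var(X) = 20
E[X²] = 20 + (20)²
= 420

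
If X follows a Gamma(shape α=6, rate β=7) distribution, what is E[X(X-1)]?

E[X(X-1)] = E[X² - X] = E[X²] - E[X]
E[X] = \frac{6}{7}
E[X²] = Var(X) + (E[X])² = \frac{6}{49} + (\frac{6}{7})² = \frac{6}{7}
E[X(X-1)] = \frac{6}{7} - \frac{6}{7} = 0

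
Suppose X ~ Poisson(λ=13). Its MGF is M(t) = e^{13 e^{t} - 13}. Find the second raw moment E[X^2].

To find E[X^2], compute M^(2)(0):
M^(1)(t) = 13 e^{t} e^{13 e^{t} - 13}
M^(2)(t) = 169 e^{2 t} e^{13 e^{t} - 13} + 13 e^{t} e^{13 e^{t} - 13}
M^(2)(0) = 182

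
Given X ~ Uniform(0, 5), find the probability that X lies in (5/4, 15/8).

P(5/4 < X < 15/8) = ∫_{5/4}^{15/8} f(x) dx
where f(x) = \frac{1}{5}
= \frac{1}{8}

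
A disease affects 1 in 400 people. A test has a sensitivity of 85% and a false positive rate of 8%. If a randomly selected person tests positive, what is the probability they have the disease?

Let D = the rare event, + = positive/flagged.
P(D) = 1/400
P(+|D) = 85/100 = 17/20
P(+|D') = 8/100 = 2/25
P(+) = P(+|D)P(D) + P(+|D')P(D')
     = \frac{17}{20} × \frac{1}{400} + \frac{2}{25} × \frac{399}{400}
     = \frac{3277}{40000}
P(D|+) = P(+|D)P(D)/P(+) = \frac{85}{3277}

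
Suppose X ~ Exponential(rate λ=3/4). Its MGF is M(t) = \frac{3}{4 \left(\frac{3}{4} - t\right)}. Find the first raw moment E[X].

To find E[X], compute M^(1)(0):
M^(1)(t) = \frac{3}{4 \left(\frac{3}{4} - t\right)^{2}}
M^(1)(0) = \frac{4}{3}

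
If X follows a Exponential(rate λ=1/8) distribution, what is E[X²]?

Using the identity E[X²] = Var(X) + (E[X])²:
E[X] = 8
Var(X) = 64
E[X²] = 64 + (8)²
= 128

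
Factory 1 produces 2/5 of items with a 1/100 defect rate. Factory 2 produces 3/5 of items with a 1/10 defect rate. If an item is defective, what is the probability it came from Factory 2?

Using Bayes' theorem:
P(F1) = 2/5, P(D|F1) = 1/100
P(F2) = 3/5, P(D|F2) = 1/10
P(D) = P(D|F1)P(F1) + P(D|F2)P(F2)
     = \frac{8}{125}
P(F2|D) = P(D|F2)P(F2) / P(D)
= \frac{15}{16}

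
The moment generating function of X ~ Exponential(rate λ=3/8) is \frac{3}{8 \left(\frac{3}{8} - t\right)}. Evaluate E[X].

To find E[X], compute M^(1)(0):
M^(1)(t) = \frac{3}{8 \left(\frac{3}{8} - t\right)^{2}}
M^(1)(0) = \frac{8}{3}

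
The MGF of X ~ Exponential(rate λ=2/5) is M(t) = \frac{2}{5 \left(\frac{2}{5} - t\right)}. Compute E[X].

To find E[X], compute M^(1)(0):
M^(1)(t) = \frac{2}{5 \left(\frac{2}{5} - t\right)^{2}}
M^(1)(0) = \frac{5}{2}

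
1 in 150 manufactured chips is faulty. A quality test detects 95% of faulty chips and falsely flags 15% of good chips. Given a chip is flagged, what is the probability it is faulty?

Let D = the rare event, + = positive/flagged.
P(D) = 1/150
P(+|D) = 95/100 = 19/20
P(+|D') = 15/100 = 3/20
P(+) = P(+|D)P(D) + P(+|D')P(D')
     = \frac{19}{20} × \frac{1}{150} + \frac{3}{20} × \frac{149}{150}
     = \frac{233}{1500}
P(D|+) = P(+|D)P(D)/P(+) = \frac{19}{466}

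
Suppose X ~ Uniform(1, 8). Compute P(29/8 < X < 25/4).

P(29/8 < X < 25/4) = ∫_{29/8}^{25/4} f(x) dx
where f(x) = \frac{1}{7}
= \frac{3}{8}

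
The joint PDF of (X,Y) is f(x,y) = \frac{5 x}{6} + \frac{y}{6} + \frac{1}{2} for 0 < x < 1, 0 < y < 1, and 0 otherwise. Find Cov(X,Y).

E[XY] = ∫∫ xy × f(x,y) dx dy = \frac{7}{24}
E[X] = \frac{41}{72}
E[Y] = \frac{37}{72}
Cov(X,Y) = E[XY] - E[X]E[Y] = - \frac{5}{5184}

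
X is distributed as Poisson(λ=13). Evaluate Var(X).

For X ~ Poisson(λ=13):
Var(X) = 13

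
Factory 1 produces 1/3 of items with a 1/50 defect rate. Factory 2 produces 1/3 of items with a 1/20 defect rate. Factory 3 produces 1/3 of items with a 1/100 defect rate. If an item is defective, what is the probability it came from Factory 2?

Using Bayes' theorem:
P(F1) = 1/3, P(D|F1) = 1/50
P(F2) = 1/3, P(D|F2) = 1/20
P(F3) = 1/3, P(D|F3) = 1/100
P(D) = P(D|F1)P(F1) + P(D|F2)P(F2) + P(D|F3)P(F3)
     = \frac{2}{75}
P(F2|D) = P(D|F2)P(F2) / P(D)
= \frac{5}{8}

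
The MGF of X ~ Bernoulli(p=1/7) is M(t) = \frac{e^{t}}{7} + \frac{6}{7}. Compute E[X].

To find E[X], compute M^(1)(0):
M^(1)(t) = \frac{e^{t}}{7}
M^(1)(0) = \frac{1}{7}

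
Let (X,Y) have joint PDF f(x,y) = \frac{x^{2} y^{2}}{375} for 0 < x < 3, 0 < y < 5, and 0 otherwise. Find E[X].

f_X(x) = ∫_0^5 \frac{x^{2} y^{2}}{375} dy = \frac{x^{2}}{9}
E[X] = ∫_0^3 x × (\frac{x^{2}}{9}) dx = \frac{9}{4}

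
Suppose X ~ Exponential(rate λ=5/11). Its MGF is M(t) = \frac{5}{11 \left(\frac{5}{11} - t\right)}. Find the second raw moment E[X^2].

To find E[X^2], compute M^(2)(0):
M^(1)(t) = \frac{5}{11 \left(\frac{5}{11} - t\right)^{2}}
M^(2)(t) = \frac{10}{11 \left(\frac{5}{11} - t\right)^{3}}
M^(2)(0) = \frac{242}{25}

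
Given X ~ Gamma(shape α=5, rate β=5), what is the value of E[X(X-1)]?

E[X(X-1)] = E[X² - X] = E[X²] - E[X]
E[X] = 1
E[X²] = Var(X) + (E[X])² = \frac{1}{5} + (1)² = \frac{6}{5}
E[X(X-1)] = \frac{6}{5} - 1 = \frac{1}{5}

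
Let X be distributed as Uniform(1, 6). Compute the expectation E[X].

For X ~ Uniform(1, 6), the expected value is:
E[X] = \frac{7}{2}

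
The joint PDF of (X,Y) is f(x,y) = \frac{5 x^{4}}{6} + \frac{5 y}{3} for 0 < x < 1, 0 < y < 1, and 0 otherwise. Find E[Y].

E[Y] = ∫_0^1 ∫_0^1 y × f(x,y) dx dy
= \frac{23}{36}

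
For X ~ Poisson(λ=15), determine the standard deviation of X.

For X ~ Poisson(λ=15):
Var(X) = 15
SD(X) = √(Var(X)) = √(15) = \sqrt{15}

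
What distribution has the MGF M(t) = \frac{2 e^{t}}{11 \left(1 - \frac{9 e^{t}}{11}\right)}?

The MGF M(t) = \frac{2 e^{t}}{11 \left(1 - \frac{9 e^{t}}{11}\right)} is the standard form for the Geometric distribution.
Comparing with the known MGF formula identifies: Geometric(p=2/11), X = trial number of first success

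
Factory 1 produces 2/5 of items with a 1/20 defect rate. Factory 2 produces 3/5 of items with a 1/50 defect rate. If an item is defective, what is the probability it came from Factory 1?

Using Bayes' theorem:
P(F1) = 2/5, P(D|F1) = 1/20
P(F2) = 3/5, P(D|F2) = 1/50
P(D) = P(D|F1)P(F1) + P(D|F2)P(F2)
     = \frac{4}{125}
P(F1|D) = P(D|F1)P(F1) / P(D)
= \frac{5}{8}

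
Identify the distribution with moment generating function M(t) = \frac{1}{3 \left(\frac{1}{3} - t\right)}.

The MGF M(t) = \frac{1}{3 \left(\frac{1}{3} - t\right)} is the standard form for the Exponential distribution.
Comparing with the known MGF formula identifies: Exponential(rate λ=1/3)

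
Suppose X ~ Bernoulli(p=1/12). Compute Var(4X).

For X ~ Bernoulli(p=1/12):
Var(X) = \frac{11}{144}
Var(4X) = (4)² × Var(X) = 16 × \frac{11}{144} = \frac{11}{9}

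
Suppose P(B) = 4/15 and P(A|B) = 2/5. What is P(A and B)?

By definition, P(A|B) = P(A ∩ B) / P(B)
So P(A ∩ B) = P(A|B) × P(B)
= 2/5 × 4/15
= 8/75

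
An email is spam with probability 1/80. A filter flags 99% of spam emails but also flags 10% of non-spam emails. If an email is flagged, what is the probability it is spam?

Let D = the rare event, + = positive/flagged.
P(D) = 1/80
P(+|D) = 99/100
P(+|D') = 10/100 = 1/10
P(+) = P(+|D)P(D) + P(+|D')P(D')
     = \frac{99}{100} × \frac{1}{80} + \frac{1}{10} × \frac{79}{80}
     = \frac{889}{8000}
P(D|+) = P(+|D)P(D)/P(+) = \frac{99}{889}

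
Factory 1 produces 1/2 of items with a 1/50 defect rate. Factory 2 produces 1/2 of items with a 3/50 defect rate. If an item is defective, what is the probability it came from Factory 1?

Using Bayes' theorem:
P(F1) = 1/2, P(D|F1) = 1/50
P(F2) = 1/2, P(D|F2) = 3/50
P(D) = P(D|F1)P(F1) + P(D|F2)P(F2)
     = \frac{1}{25}
P(F1|D) = P(D|F1)P(F1) / P(D)
= \frac{1}{4}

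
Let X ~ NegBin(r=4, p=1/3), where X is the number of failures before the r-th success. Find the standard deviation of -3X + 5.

For X ~ NegBin(r=4, p=1/3), where X is the number of failures before the r-th success:
Var(X) = 24
SD(X) = √(Var(X)) = √(24) = 2 \sqrt{6}
SD(-3X + 5) = |-3| × SD(X) = 3 × 2 \sqrt{6} = 6 \sqrt{6}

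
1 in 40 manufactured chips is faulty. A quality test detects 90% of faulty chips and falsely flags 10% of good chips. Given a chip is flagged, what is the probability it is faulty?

Let D = the rare event, + = positive/flagged.
P(D) = 1/40
P(+|D) = 90/100 = 9/10
P(+|D') = 10/100 = 1/10
P(+) = P(+|D)P(D) + P(+|D')P(D')
     = \frac{9}{10} × \frac{1}{40} + \frac{1}{10} × \frac{39}{40}
     = \frac{3}{25}
P(D|+) = P(+|D)P(D)/P(+) = \frac{3}{16}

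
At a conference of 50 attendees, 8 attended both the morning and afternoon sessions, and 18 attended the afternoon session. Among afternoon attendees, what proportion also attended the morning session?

P(A ∩ B) = 8/50 = 4/25
P(B) = 18/50 = 9/25
P(A|B) = P(A ∩ B) / P(B) = (4/25) / (9/25) = 4/9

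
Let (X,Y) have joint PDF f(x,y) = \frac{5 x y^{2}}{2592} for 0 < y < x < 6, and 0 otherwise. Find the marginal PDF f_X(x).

f_X(x) = ∫_0^x \frac{5 x y^{2}}{2592} dy = \frac{5 x^{4}}{7776}
for 0 < x < 6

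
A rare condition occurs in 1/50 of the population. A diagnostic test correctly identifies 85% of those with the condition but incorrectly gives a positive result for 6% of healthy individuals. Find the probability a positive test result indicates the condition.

Let D = the rare event, + = positive/flagged.
P(D) = 1/50
P(+|D) = 85/100 = 17/20
P(+|D') = 6/100 = 3/50
P(+) = P(+|D)P(D) + P(+|D')P(D')
     = \frac{17}{20} × \frac{1}{50} + \frac{3}{50} × \frac{49}{50}
     = \frac{379}{5000}
P(D|+) = P(+|D)P(D)/P(+) = \frac{85}{379}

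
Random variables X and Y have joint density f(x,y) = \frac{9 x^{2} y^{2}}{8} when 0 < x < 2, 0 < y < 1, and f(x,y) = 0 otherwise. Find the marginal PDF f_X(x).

f_X(x) = ∫_0^1 f(x,y) dy
= ∫_0^1 \frac{9 x^{2} y^{2}}{8} dy
= \frac{3 x^{2}}{8} for 0 < x < 2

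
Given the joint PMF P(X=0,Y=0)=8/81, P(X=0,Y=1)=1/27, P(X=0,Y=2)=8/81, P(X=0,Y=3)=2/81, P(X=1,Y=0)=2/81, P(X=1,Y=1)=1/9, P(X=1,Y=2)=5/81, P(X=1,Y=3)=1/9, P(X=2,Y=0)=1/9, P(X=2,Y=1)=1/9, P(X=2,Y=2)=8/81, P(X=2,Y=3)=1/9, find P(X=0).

P(X=0) = P(X=0,Y=0) + P(X=0,Y=1) + P(X=0,Y=2) + P(X=0,Y=3)
= 8/81 + 1/27 + 8/81 + 2/81
= 7/27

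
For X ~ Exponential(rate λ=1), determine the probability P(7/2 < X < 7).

P(7/2 < X < 7) = ∫_{7/2}^{7} f(x) dx
where f(x) = e^{- x}
= - \frac{1}{e^{7}} + e^{- \frac{7}{2}}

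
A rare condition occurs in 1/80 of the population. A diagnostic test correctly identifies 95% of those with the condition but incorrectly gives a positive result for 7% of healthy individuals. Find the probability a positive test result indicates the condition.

Let D = the rare event, + = positive/flagged.
P(D) = 1/80
P(+|D) = 95/100 = 19/20
P(+|D') = 7/100
P(+) = P(+|D)P(D) + P(+|D')P(D')
     = \frac{19}{20} × \frac{1}{80} + \frac{7}{100} × \frac{79}{80}
     = \frac{81}{1000}
P(D|+) = P(+|D)P(D)/P(+) = \frac{95}{648}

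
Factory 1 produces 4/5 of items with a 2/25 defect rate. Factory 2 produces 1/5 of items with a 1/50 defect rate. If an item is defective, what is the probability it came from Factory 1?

Using Bayes' theorem:
P(F1) = 4/5, P(D|F1) = 2/25
P(F2) = 1/5, P(D|F2) = 1/50
P(D) = P(D|F1)P(F1) + P(D|F2)P(F2)
     = \frac{17}{250}
P(F1|D) = P(D|F1)P(F1) / P(D)
= \frac{16}{17}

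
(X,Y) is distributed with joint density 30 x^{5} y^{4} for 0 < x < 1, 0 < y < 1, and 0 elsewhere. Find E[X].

E[X] = ∫_0^1 ∫_0^1 x × f(x,y) dy dx
= ∫_0^1 ∫_0^1 x × (30 x^{5} y^{4}) dy dx
= \frac{6}{7}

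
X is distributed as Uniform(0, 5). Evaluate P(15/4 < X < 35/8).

P(15/4 < X < 35/8) = ∫_{15/4}^{35/8} f(x) dx
where f(x) = \frac{1}{5}
= \frac{1}{8}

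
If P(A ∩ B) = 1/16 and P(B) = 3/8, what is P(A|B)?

P(A|B) = P(A ∩ B) / P(B)
= (1/16) / (3/8)
= 1/6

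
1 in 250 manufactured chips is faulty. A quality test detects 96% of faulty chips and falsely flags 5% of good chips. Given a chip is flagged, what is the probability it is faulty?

Let D = the rare event, + = positive/flagged.
P(D) = 1/250
P(+|D) = 96/100 = 24/25
P(+|D') = 5/100 = 1/20
P(+) = P(+|D)P(D) + P(+|D')P(D')
     = \frac{24}{25} × \frac{1}{250} + \frac{1}{20} × \frac{249}{250}
     = \frac{1341}{25000}
P(D|+) = P(+|D)P(D)/P(+) = \frac{32}{447}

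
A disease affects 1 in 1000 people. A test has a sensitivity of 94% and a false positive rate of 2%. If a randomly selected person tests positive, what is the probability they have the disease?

Let D = the rare event, + = positive/flagged.
P(D) = 1/1000
P(+|D) = 94/100 = 47/50
P(+|D') = 2/100 = 1/50
P(+) = P(+|D)P(D) + P(+|D')P(D')
     = \frac{47}{50} × \frac{1}{1000} + \frac{1}{50} × \frac{999}{1000}
     = \frac{523}{25000}
P(D|+) = P(+|D)P(D)/P(+) = \frac{47}{1046}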